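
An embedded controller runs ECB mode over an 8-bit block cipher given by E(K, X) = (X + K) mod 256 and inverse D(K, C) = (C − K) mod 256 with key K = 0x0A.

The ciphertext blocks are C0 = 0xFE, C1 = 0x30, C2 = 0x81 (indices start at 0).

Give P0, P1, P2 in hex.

P0 = 0xF4, P1 = 0x26, P2 = 0x77

ECB decryption: P_i = D(K, C_i).
P0: D(K, 0xFE) = 0xF4.
P1: D(K, 0x30) = 0x26.
P2: D(K, 0x81) = 0x77.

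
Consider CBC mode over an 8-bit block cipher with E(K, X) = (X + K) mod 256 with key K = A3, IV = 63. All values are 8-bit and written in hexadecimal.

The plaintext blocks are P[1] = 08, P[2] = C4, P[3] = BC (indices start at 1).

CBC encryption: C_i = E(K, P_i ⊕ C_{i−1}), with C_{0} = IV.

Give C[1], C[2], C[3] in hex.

C[1] = 0E, C[2] = 6D, C[3] = 74

C[1]: P[1] ⊕ 63 = 6B; E(K, 6B) = 0E.
C[2]: P[2] ⊕ 0E = CA; E(K, CA) = 6D.
C[3]: P[3] ⊕ 6D = D1; E(K, D1) = 74.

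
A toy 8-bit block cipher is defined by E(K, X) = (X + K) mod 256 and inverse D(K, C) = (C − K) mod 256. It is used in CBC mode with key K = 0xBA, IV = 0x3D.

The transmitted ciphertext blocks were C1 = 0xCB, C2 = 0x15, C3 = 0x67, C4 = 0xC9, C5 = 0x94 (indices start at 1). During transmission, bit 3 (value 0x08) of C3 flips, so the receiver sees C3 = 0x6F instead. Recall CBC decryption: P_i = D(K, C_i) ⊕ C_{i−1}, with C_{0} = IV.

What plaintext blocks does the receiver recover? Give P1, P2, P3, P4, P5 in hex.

Only C3 changed, to 0x6F. In CBC, a change in C_i garbles P_i and flips the same bit in P_{i+1}. Decrypting the received ciphertext:
P1: D(K, 0xCB) = 0x11; 0x11 ⊕ 0x3D = 0x2C.
P2: D(K, 0x15) = 0x5B; 0x5B ⊕ 0xCB = 0x90.
P3: D(K, 0x6F) = 0xB5; 0xB5 ⊕ 0x15 = 0xA0.
P4: D(K, 0xC9) = 0x0F; 0x0F ⊕ 0x6F = 0x60.
P5: D(K, 0x94) = 0xDA; 0xDA ⊕ 0xC9 = 0x13.
Blocks that differ from the original plaintext: P3, P4.

P1 = 0x2C, P2 = 0x90, P3 = 0xA0, P4 = 0x60, P5 = 0x13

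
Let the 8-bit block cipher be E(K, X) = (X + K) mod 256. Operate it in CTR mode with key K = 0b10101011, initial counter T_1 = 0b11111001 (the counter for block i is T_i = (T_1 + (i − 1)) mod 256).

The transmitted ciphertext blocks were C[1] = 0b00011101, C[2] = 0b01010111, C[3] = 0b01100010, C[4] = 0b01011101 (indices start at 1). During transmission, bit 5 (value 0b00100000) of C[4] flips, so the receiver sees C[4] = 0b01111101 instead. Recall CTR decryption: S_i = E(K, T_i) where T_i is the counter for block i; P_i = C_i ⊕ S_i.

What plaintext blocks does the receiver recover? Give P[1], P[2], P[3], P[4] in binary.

Only C[4] changed, to 0b01111101. In CTR, a change in C_i flips the same bit in P_i only; the keystream is unaffected. Decrypting the received ciphertext:
P[1]: T = 0b11111001, S = E(K, T) = 0b10100100; 0b00011101 ⊕ 0b10100100 = 0b10111001.
P[2]: T = 0b11111010, S = E(K, T) = 0b10100101; 0b01010111 ⊕ 0b10100101 = 0b11110010.
P[3]: T = 0b11111011, S = E(K, T) = 0b10100110; 0b01100010 ⊕ 0b10100110 = 0b11000100.
P[4]: T = 0b11111100, S = E(K, T) = 0b10100111; 0b01111101 ⊕ 0b10100111 = 0b11011010.
Blocks that differ from the original plaintext: P[4].

P[1] = 0b10111001, P[2] = 0b11110010, P[3] = 0b11000100, P[4] = 0b11011010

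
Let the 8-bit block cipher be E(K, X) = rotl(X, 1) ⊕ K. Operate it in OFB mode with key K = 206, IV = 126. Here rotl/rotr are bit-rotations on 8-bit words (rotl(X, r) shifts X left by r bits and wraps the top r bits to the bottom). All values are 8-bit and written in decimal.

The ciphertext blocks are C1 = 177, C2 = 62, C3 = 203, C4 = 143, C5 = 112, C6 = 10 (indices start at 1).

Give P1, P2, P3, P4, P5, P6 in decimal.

P1 = 131, P2 = 148, P3 = 80, P4 = 118, P5 = 77, P6 = 190

OFB decryption: S_i = E(K, S_{i−1}) with S_{0} = IV; P_i = C_i ⊕ S_i.
P1: S = E(K, 126) = 50; 177 ⊕ 50 = 131.
P2: S = E(K, 50) = 170; 62 ⊕ 170 = 148.
P3: S = E(K, 170) = 155; 203 ⊕ 155 = 80.
P4: S = E(K, 155) = 249; 143 ⊕ 249 = 118.
P5: S = E(K, 249) = 61; 112 ⊕ 61 = 77.
P6: S = E(K, 61) = 180; 10 ⊕ 180 = 190.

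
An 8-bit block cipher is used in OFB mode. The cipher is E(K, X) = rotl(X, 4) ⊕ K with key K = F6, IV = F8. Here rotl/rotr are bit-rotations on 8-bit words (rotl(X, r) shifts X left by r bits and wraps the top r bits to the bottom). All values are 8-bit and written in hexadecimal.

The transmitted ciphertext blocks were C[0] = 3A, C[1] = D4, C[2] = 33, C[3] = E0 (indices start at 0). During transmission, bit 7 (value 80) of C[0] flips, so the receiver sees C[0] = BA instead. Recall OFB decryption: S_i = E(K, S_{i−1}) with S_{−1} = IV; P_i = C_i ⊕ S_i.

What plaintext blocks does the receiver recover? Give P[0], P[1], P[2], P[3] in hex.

P[0] = C3, P[1] = B5, P[2] = D3, P[3] = 18

Only C[0] changed, to BA. In OFB, a change in C_i flips the same bit in P_i only; the keystream is unaffected. Decrypting the received ciphertext:
P[0]: S = E(K, F8) = 79; BA ⊕ 79 = C3.
P[1]: S = E(K, 79) = 61; D4 ⊕ 61 = B5.
P[2]: S = E(K, 61) = E0; 33 ⊕ E0 = D3.
P[3]: S = E(K, E0) = F8; E0 ⊕ F8 = 18.
Blocks that differ from the original plaintext: P[0].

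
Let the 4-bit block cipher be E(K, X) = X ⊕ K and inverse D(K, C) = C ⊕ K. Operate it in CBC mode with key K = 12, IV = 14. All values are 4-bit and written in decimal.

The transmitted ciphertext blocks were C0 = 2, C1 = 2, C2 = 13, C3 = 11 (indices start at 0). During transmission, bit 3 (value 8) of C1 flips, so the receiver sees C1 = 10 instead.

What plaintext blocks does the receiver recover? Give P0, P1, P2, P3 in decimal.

CBC decryption: P_i = D(K, C_i) ⊕ C_{i−1}, with C_{−1} = IV.
Only C1 changed, to 10. In CBC, a change in C_i garbles P_i and flips the same bit in P_{i+1}. Decrypting the received ciphertext:
P0: D(K, 2) = 14; 14 ⊕ 14 = 0.
P1: D(K, 10) = 6; 6 ⊕ 2 = 4.
P2: D(K, 13) = 1; 1 ⊕ 10 = 11.
P3: D(K, 11) = 7; 7 ⊕ 13 = 10.
Blocks that differ from the original plaintext: P1, P2.

P0 = 0, P1 = 4, P2 = 11, P3 = 10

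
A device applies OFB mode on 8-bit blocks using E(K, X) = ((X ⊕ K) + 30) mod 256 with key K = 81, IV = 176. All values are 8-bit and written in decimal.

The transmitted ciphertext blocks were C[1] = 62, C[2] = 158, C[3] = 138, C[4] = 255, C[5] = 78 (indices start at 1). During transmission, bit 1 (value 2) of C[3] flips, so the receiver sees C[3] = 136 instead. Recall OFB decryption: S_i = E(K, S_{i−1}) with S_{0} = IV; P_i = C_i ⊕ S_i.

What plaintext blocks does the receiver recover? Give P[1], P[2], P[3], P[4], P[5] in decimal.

P[1] = 193, P[2] = 82, P[3] = 51, P[4] = 247, P[5] = 57

Only C[3] changed, to 136. In OFB, a change in C_i flips the same bit in P_i only; the keystream is unaffected. Decrypting the received ciphertext:
P[1]: S = E(K, 176) = 255; 62 ⊕ 255 = 193.
P[2]: S = E(K, 255) = 204; 158 ⊕ 204 = 82.
P[3]: S = E(K, 204) = 187; 136 ⊕ 187 = 51.
P[4]: S = E(K, 187) = 8; 255 ⊕ 8 = 247.
P[5]: S = E(K, 8) = 119; 78 ⊕ 119 = 57.
Blocks that differ from the original plaintext: P[3].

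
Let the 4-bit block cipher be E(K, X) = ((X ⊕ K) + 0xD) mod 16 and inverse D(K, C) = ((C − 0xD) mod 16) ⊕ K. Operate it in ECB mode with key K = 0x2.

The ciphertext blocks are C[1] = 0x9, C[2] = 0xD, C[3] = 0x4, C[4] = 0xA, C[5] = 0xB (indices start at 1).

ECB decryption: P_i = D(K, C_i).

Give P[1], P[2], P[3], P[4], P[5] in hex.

P[1]: D(K, 0x9) = 0xE.
P[2]: D(K, 0xD) = 0x2.
P[3]: D(K, 0x4) = 0x5.
P[4]: D(K, 0xA) = 0xF.
P[5]: D(K, 0xB) = 0xC.

P[1] = 0xE, P[2] = 0x2, P[3] = 0x5, P[4] = 0xF, P[5] = 0xC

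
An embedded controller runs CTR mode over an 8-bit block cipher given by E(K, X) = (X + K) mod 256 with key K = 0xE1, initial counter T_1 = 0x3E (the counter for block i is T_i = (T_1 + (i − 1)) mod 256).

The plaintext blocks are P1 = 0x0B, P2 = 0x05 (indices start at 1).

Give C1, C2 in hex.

CTR encryption: S_i = E(K, T_i) where T_i is the counter for block i; C_i = P_i ⊕ S_i.
C1: T = 0x3E, S = E(K, T) = 0x1F; 0x0B ⊕ 0x1F = 0x14.
C2: T = 0x3F, S = E(K, T) = 0x20; 0x05 ⊕ 0x20 = 0x25.

C1 = 0x14, C2 = 0x25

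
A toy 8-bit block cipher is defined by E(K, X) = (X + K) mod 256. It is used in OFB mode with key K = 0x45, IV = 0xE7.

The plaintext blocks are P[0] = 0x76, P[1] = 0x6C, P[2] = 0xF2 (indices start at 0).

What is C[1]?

C[1] = 0x1D

OFB encryption: S_i = E(K, S_{i−1}) with S_{−1} = IV; C_i = P_i ⊕ S_i.
C[0]: S = E(K, 0xE7) = 0x2C; 0x76 ⊕ 0x2C = 0x5A.
C[1]: S = E(K, 0x2C) = 0x71; 0x6C ⊕ 0x71 = 0x1D.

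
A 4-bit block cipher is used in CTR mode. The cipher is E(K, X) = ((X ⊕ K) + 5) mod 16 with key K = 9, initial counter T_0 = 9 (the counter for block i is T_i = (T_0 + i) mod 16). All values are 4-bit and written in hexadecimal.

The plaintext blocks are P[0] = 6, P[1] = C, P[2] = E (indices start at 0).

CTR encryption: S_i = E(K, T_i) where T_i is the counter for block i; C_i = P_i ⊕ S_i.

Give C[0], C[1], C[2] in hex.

C[0]: T = 9, S = E(K, T) = 5; 6 ⊕ 5 = 3.
C[1]: T = A, S = E(K, T) = 8; C ⊕ 8 = 4.
C[2]: T = B, S = E(K, T) = 7; E ⊕ 7 = 9.

C[0] = 3, C[1] = 4, C[2] = 9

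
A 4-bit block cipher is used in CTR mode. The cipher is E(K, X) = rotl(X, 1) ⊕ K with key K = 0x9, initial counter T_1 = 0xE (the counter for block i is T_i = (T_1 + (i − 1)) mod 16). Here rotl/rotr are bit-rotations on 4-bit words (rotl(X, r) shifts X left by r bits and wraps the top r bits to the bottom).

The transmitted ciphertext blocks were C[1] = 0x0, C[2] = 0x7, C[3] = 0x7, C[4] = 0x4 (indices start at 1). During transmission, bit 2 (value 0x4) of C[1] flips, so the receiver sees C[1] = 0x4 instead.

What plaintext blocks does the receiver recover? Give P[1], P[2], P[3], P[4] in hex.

P[1] = 0x0, P[2] = 0x1, P[3] = 0xE, P[4] = 0xF

CTR decryption: S_i = E(K, T_i) where T_i is the counter for block i; P_i = C_i ⊕ S_i.
Only C[1] changed, to 0x4. In CTR, a change in C_i flips the same bit in P_i only; the keystream is unaffected. Decrypting the received ciphertext:
P[1]: T = 0xE, S = E(K, T) = 0x4; 0x4 ⊕ 0x4 = 0x0.
P[2]: T = 0xF, S = E(K, T) = 0x6; 0x7 ⊕ 0x6 = 0x1.
P[3]: T = 0x0, S = E(K, T) = 0x9; 0x7 ⊕ 0x9 = 0xE.
P[4]: T = 0x1, S = E(K, T) = 0xB; 0x4 ⊕ 0xB = 0xF.
Blocks that differ from the original plaintext: P[1].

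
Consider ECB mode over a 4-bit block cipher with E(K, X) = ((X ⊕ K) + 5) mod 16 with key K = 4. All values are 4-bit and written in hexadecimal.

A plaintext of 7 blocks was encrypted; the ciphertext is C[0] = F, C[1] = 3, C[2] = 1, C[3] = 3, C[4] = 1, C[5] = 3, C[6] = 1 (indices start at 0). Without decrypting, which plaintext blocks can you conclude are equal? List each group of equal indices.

P[1] = P[3] = P[5]; P[2] = P[4] = P[6]

ECB encrypts each block independently with the same key, so equal ciphertext blocks imply equal plaintext blocks.
C[1] = C[3] = C[5] = 3, so P[1] = P[3] = P[5].
C[2] = C[4] = C[6] = 1, so P[2] = P[4] = P[6].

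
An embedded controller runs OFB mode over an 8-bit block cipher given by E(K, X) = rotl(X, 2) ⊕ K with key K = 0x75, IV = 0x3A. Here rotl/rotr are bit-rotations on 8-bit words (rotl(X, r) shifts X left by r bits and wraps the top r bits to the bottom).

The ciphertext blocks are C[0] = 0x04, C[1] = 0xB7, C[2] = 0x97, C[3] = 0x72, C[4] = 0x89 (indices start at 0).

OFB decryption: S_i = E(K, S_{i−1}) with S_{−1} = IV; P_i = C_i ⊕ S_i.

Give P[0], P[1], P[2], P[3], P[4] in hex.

P[0]: S = E(K, 0x3A) = 0x9D; 0x04 ⊕ 0x9D = 0x99.
P[1]: S = E(K, 0x9D) = 0x03; 0xB7 ⊕ 0x03 = 0xB4.
P[2]: S = E(K, 0x03) = 0x79; 0x97 ⊕ 0x79 = 0xEE.
P[3]: S = E(K, 0x79) = 0x90; 0x72 ⊕ 0x90 = 0xE2.
P[4]: S = E(K, 0x90) = 0x37; 0x89 ⊕ 0x37 = 0xBE.

P[0] = 0x99, P[1] = 0xB4, P[2] = 0xEE, P[3] = 0xE2, P[4] = 0xBE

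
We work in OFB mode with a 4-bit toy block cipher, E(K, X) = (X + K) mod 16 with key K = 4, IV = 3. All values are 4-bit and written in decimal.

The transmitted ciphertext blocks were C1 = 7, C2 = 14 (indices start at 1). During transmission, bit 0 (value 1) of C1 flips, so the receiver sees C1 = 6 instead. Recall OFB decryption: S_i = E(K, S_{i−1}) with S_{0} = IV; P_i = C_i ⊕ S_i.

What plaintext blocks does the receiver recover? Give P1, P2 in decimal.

Only C1 changed, to 6. In OFB, a change in C_i flips the same bit in P_i only; the keystream is unaffected. Decrypting the received ciphertext:
P1: S = E(K, 3) = 7; 6 ⊕ 7 = 1.
P2: S = E(K, 7) = 11; 14 ⊕ 11 = 5.
Blocks that differ from the original plaintext: P1.

P1 = 1, P2 = 5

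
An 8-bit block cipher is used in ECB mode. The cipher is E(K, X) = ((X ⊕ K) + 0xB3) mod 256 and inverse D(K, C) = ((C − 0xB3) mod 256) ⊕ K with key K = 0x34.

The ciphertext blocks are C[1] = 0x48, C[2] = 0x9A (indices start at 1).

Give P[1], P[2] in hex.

P[1] = 0xA1, P[2] = 0xD3

ECB decryption: P_i = D(K, C_i).
P[1]: D(K, 0x48) = 0xA1.
P[2]: D(K, 0x9A) = 0xD3.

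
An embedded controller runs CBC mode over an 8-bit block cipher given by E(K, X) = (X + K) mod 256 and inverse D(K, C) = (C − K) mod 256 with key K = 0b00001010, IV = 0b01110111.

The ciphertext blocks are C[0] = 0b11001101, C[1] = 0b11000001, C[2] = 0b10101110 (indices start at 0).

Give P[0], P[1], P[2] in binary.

CBC decryption: P_i = D(K, C_i) ⊕ C_{i−1}, with C_{−1} = IV.
P[0]: D(K, 0b11001101) = 0b11000011; 0b11000011 ⊕ 0b01110111 = 0b10110100.
P[1]: D(K, 0b11000001) = 0b10110111; 0b10110111 ⊕ 0b11001101 = 0b01111010.
P[2]: D(K, 0b10101110) = 0b10100100; 0b10100100 ⊕ 0b11000001 = 0b01100101.

P[0] = 0b10110100, P[1] = 0b01111010, P[2] = 0b01100101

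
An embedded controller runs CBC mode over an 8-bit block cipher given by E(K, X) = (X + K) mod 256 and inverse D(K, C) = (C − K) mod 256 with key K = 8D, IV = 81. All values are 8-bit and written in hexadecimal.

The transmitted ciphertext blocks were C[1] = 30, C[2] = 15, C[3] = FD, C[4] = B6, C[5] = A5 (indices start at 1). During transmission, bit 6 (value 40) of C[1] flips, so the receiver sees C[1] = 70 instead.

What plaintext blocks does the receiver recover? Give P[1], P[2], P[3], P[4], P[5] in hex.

P[1] = 62, P[2] = F8, P[3] = 65, P[4] = D4, P[5] = AE

CBC decryption: P_i = D(K, C_i) ⊕ C_{i−1}, with C_{0} = IV.
Only C[1] changed, to 70. In CBC, a change in C_i garbles P_i and flips the same bit in P_{i+1}. Decrypting the received ciphertext:
P[1]: D(K, 70) = E3; E3 ⊕ 81 = 62.
P[2]: D(K, 15) = 88; 88 ⊕ 70 = F8.
P[3]: D(K, FD) = 70; 70 ⊕ 15 = 65.
P[4]: D(K, B6) = 29; 29 ⊕ FD = D4.
P[5]: D(K, A5) = 18; 18 ⊕ B6 = AE.
Blocks that differ from the original plaintext: P[1], P[2].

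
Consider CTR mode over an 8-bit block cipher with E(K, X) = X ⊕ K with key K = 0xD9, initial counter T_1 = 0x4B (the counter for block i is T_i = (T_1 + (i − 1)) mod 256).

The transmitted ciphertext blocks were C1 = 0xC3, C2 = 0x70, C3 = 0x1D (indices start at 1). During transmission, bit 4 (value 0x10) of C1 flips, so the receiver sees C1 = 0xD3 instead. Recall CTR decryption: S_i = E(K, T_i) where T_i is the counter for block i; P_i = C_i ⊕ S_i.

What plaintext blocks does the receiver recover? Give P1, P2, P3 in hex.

Only C1 changed, to 0xD3. In CTR, a change in C_i flips the same bit in P_i only; the keystream is unaffected. Decrypting the received ciphertext:
P1: T = 0x4B, S = E(K, T) = 0x92; 0xD3 ⊕ 0x92 = 0x41.
P2: T = 0x4C, S = E(K, T) = 0x95; 0x70 ⊕ 0x95 = 0xE5.
P3: T = 0x4D, S = E(K, T) = 0x94; 0x1D ⊕ 0x94 = 0x89.
Blocks that differ from the original plaintext: P1.

P1 = 0x41, P2 = 0xE5, P3 = 0x89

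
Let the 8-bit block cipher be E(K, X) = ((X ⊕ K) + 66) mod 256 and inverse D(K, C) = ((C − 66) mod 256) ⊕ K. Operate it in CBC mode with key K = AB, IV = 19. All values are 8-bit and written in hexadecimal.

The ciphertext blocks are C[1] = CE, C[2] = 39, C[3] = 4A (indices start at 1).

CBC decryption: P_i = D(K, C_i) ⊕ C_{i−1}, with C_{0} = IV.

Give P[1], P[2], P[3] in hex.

P[1] = DA, P[2] = B6, P[3] = 76

P[1]: D(K, CE) = C3; C3 ⊕ 19 = DA.
P[2]: D(K, 39) = 78; 78 ⊕ CE = B6.
P[3]: D(K, 4A) = 4F; 4F ⊕ 39 = 76.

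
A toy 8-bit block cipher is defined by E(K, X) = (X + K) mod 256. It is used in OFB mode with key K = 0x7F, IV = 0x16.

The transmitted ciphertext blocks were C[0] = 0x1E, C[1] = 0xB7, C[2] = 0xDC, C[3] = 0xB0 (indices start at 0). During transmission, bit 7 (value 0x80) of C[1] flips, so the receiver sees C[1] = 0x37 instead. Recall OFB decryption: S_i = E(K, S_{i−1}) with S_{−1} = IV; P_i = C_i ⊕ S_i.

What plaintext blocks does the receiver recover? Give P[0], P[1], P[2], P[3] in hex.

Only C[1] changed, to 0x37. In OFB, a change in C_i flips the same bit in P_i only; the keystream is unaffected. Decrypting the received ciphertext:
P[0]: S = E(K, 0x16) = 0x95; 0x1E ⊕ 0x95 = 0x8B.
P[1]: S = E(K, 0x95) = 0x14; 0x37 ⊕ 0x14 = 0x23.
P[2]: S = E(K, 0x14) = 0x93; 0xDC ⊕ 0x93 = 0x4F.
P[3]: S = E(K, 0x93) = 0x12; 0xB0 ⊕ 0x12 = 0xA2.
Blocks that differ from the original plaintext: P[1].

P[0] = 0x8B, P[1] = 0x23, P[2] = 0x4F, P[3] = 0xA2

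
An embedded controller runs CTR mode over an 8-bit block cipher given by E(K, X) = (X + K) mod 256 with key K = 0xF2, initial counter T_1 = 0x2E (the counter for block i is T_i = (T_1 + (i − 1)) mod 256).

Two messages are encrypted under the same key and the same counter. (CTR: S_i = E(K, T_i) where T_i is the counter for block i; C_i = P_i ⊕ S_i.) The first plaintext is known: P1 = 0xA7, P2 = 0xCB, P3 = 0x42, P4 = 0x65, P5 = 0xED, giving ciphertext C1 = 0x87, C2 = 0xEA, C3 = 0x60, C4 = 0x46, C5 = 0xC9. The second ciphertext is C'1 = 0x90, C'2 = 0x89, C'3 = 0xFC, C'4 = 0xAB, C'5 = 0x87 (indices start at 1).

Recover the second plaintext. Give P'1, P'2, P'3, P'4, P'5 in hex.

In CTR with a reused counter, both messages share the same keystream S_i, so C_i ⊕ C'_i = P_i ⊕ P'_i and thus P'_i = P_i ⊕ C_i ⊕ C'_i.
P'1: 0xA7 ⊕ 0x87 ⊕ 0x90 = 0xB0.
P'2: 0xCB ⊕ 0xEA ⊕ 0x89 = 0xA8.
P'3: 0x42 ⊕ 0x60 ⊕ 0xFC = 0xDE.
P'4: 0x65 ⊕ 0x46 ⊕ 0xAB = 0x88.
P'5: 0xED ⊕ 0xC9 ⊕ 0x87 = 0xA3.

P'1 = 0xB0, P'2 = 0xA8, P'3 = 0xDE, P'4 = 0x88, P'5 = 0xA3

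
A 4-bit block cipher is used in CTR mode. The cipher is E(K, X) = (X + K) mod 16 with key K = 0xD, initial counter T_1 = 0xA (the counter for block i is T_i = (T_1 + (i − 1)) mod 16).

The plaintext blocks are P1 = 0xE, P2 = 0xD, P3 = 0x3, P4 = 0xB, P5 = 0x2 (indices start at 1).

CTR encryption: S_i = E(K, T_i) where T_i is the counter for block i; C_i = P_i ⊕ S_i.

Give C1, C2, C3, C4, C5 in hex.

C1 = 0x9, C2 = 0x5, C3 = 0xA, C4 = 0x1, C5 = 0x9

C1: T = 0xA, S = E(K, T) = 0x7; 0xE ⊕ 0x7 = 0x9.
C2: T = 0xB, S = E(K, T) = 0x8; 0xD ⊕ 0x8 = 0x5.
C3: T = 0xC, S = E(K, T) = 0x9; 0x3 ⊕ 0x9 = 0xA.
C4: T = 0xD, S = E(K, T) = 0xA; 0xB ⊕ 0xA = 0x1.
C5: T = 0xE, S = E(K, T) = 0xB; 0x2 ⊕ 0xB = 0x9.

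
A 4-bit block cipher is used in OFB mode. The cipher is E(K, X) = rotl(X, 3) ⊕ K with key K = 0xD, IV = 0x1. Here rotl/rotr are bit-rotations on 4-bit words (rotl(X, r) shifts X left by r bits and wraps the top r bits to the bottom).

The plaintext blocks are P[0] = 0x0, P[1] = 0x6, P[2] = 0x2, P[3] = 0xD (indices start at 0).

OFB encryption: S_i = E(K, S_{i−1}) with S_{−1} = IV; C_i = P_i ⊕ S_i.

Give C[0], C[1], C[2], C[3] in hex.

C[0] = 0x5, C[1] = 0x1, C[2] = 0x4, C[3] = 0x3

C[0]: S = E(K, 0x1) = 0x5; 0x0 ⊕ 0x5 = 0x5.
C[1]: S = E(K, 0x5) = 0x7; 0x6 ⊕ 0x7 = 0x1.
C[2]: S = E(K, 0x7) = 0x6; 0x2 ⊕ 0x6 = 0x4.
C[3]: S = E(K, 0x6) = 0xE; 0xD ⊕ 0xE = 0x3.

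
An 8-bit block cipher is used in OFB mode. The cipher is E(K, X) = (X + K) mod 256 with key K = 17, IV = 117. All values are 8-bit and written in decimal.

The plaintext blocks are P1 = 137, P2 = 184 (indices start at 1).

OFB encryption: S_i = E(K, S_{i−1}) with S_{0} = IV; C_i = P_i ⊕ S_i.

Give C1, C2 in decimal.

C1: S = E(K, 117) = 134; 137 ⊕ 134 = 15.
C2: S = E(K, 134) = 151; 184 ⊕ 151 = 47.

C1 = 15, C2 = 47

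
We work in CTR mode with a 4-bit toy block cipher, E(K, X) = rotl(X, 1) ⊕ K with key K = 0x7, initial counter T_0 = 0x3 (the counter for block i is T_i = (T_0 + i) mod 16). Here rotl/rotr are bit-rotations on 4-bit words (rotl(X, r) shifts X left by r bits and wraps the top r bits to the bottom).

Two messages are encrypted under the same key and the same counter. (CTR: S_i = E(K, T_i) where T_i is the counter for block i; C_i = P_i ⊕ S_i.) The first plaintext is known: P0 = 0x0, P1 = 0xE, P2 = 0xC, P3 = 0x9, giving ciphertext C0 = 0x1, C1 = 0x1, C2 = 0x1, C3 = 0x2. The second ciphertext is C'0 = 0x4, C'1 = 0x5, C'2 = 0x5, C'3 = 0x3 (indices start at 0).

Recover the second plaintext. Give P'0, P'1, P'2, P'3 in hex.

P'0 = 0x5, P'1 = 0xA, P'2 = 0x8, P'3 = 0x8

In CTR with a reused counter, both messages share the same keystream S_i, so C_i ⊕ C'_i = P_i ⊕ P'_i and thus P'_i = P_i ⊕ C_i ⊕ C'_i.
P'0: 0x0 ⊕ 0x1 ⊕ 0x4 = 0x5.
P'1: 0xE ⊕ 0x1 ⊕ 0x5 = 0xA.
P'2: 0xC ⊕ 0x1 ⊕ 0x5 = 0x8.
P'3: 0x9 ⊕ 0x2 ⊕ 0x3 = 0x8.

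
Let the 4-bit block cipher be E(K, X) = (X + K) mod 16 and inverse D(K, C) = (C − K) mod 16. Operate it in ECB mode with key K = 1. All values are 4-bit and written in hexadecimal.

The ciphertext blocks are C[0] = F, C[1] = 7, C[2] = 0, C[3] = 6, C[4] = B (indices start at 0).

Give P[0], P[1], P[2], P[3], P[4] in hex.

P[0] = E, P[1] = 6, P[2] = F, P[3] = 5, P[4] = A

ECB decryption: P_i = D(K, C_i).
P[0]: D(K, F) = E.
P[1]: D(K, 7) = 6.
P[2]: D(K, 0) = F.
P[3]: D(K, 6) = 5.
P[4]: D(K, B) = A.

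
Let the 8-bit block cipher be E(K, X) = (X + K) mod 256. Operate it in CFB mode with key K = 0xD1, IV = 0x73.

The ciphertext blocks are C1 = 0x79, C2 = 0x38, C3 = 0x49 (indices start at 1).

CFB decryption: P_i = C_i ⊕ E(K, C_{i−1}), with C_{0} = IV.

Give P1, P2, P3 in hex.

P1 = 0x3D, P2 = 0x72, P3 = 0x40

P1: E(K, 0x73) = 0x44; 0x79 ⊕ 0x44 = 0x3D.
P2: E(K, 0x79) = 0x4A; 0x38 ⊕ 0x4A = 0x72.
P3: E(K, 0x38) = 0x09; 0x49 ⊕ 0x09 = 0x40.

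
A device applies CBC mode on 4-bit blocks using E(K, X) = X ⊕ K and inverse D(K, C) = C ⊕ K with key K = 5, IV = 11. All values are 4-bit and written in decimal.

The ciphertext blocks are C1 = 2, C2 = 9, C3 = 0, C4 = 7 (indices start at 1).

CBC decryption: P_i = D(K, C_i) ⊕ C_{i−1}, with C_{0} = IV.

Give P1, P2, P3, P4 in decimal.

P1 = 12, P2 = 14, P3 = 12, P4 = 2

P1: D(K, 2) = 7; 7 ⊕ 11 = 12.
P2: D(K, 9) = 12; 12 ⊕ 2 = 14.
P3: D(K, 0) = 5; 5 ⊕ 9 = 12.
P4: D(K, 7) = 2; 2 ⊕ 0 = 2.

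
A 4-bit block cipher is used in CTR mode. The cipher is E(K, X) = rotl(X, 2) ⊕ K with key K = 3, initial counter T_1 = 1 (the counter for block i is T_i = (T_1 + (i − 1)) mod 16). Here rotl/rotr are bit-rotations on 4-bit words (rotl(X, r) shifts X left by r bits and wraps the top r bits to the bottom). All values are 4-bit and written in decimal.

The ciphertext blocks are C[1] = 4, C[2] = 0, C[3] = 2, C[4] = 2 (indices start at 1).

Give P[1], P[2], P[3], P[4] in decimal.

P[1] = 3, P[2] = 11, P[3] = 13, P[4] = 0

CTR decryption: S_i = E(K, T_i) where T_i is the counter for block i; P_i = C_i ⊕ S_i.
P[1]: T = 1, S = E(K, T) = 7; 4 ⊕ 7 = 3.
P[2]: T = 2, S = E(K, T) = 11; 0 ⊕ 11 = 11.
P[3]: T = 3, S = E(K, T) = 15; 2 ⊕ 15 = 13.
P[4]: T = 4, S = E(K, T) = 2; 2 ⊕ 2 = 0.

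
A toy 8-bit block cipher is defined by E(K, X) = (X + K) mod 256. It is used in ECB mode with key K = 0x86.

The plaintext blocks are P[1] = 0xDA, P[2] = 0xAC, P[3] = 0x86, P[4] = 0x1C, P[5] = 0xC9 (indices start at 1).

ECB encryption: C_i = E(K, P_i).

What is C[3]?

C[3] = 0x0C

C[3]: E(K, 0x86) = 0x0C.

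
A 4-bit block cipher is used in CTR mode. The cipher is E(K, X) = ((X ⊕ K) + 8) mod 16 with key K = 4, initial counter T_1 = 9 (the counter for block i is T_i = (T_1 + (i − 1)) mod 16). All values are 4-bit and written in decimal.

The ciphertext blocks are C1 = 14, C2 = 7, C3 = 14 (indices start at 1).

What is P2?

P2 = 1

CTR decryption: S_i = E(K, T_i) where T_i is the counter for block i; P_i = C_i ⊕ S_i.
P2: T = 10, S = E(K, T) = 6; 7 ⊕ 6 = 1.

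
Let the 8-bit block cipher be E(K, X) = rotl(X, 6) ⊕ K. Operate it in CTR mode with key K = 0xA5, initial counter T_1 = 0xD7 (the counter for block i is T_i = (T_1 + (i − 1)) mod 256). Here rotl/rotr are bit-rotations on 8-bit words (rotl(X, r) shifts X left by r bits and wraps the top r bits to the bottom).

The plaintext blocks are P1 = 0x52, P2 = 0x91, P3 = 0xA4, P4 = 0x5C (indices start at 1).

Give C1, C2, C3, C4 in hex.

C1 = 0x02, C2 = 0x02, C3 = 0x77, C4 = 0x4F

CTR encryption: S_i = E(K, T_i) where T_i is the counter for block i; C_i = P_i ⊕ S_i.
C1: T = 0xD7, S = E(K, T) = 0x50; 0x52 ⊕ 0x50 = 0x02.
C2: T = 0xD8, S = E(K, T) = 0x93; 0x91 ⊕ 0x93 = 0x02.
C3: T = 0xD9, S = E(K, T) = 0xD3; 0xA4 ⊕ 0xD3 = 0x77.
C4: T = 0xDA, S = E(K, T) = 0x13; 0x5C ⊕ 0x13 = 0x4F.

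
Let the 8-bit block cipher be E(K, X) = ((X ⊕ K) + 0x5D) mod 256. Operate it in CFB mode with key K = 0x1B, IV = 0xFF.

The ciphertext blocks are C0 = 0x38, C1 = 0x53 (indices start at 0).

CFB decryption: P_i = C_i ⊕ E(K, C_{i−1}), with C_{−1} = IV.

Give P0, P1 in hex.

P0 = 0x79, P1 = 0xD3

P0: E(K, 0xFF) = 0x41; 0x38 ⊕ 0x41 = 0x79.
P1: E(K, 0x38) = 0x80; 0x53 ⊕ 0x80 = 0xD3.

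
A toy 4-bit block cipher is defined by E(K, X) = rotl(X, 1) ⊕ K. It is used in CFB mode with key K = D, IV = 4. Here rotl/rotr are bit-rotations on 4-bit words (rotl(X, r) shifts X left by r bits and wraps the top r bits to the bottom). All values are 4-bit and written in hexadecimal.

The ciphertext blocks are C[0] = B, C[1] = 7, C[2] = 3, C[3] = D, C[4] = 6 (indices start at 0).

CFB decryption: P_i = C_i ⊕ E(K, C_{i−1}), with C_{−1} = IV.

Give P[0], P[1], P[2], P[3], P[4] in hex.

P[0] = E, P[1] = D, P[2] = 0, P[3] = 6, P[4] = 0

P[0]: E(K, 4) = 5; B ⊕ 5 = E.
P[1]: E(K, B) = A; 7 ⊕ A = D.
P[2]: E(K, 7) = 3; 3 ⊕ 3 = 0.
P[3]: E(K, 3) = B; D ⊕ B = 6.
P[4]: E(K, D) = 6; 6 ⊕ 6 = 0.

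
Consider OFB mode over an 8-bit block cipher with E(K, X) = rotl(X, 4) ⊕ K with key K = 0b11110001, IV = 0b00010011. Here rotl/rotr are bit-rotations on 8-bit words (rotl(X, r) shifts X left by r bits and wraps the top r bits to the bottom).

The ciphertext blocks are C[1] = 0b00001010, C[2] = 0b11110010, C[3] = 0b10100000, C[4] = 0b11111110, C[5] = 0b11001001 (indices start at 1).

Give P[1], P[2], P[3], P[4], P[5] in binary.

P[1] = 0b11001010, P[2] = 0b00001111, P[3] = 0b10001110, P[4] = 0b11101101, P[5] = 0b00001001

OFB decryption: S_i = E(K, S_{i−1}) with S_{0} = IV; P_i = C_i ⊕ S_i.
P[1]: S = E(K, 0b00010011) = 0b11000000; 0b00001010 ⊕ 0b11000000 = 0b11001010.
P[2]: S = E(K, 0b11000000) = 0b11111101; 0b11110010 ⊕ 0b11111101 = 0b00001111.
P[3]: S = E(K, 0b11111101) = 0b00101110; 0b10100000 ⊕ 0b00101110 = 0b10001110.
P[4]: S = E(K, 0b00101110) = 0b00010011; 0b11111110 ⊕ 0b00010011 = 0b11101101.
P[5]: S = E(K, 0b00010011) = 0b11000000; 0b11001001 ⊕ 0b11000000 = 0b00001001.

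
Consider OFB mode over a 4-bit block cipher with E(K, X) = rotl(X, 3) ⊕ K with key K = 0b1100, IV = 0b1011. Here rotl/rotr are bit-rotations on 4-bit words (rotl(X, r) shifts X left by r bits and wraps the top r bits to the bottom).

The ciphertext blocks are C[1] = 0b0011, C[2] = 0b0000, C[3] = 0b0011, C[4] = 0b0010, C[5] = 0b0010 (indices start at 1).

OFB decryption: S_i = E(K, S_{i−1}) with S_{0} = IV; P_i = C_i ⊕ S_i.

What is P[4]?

P[1]: S = E(K, 0b1011) = 0b0001; 0b0011 ⊕ 0b0001 = 0b0010.
P[2]: S = E(K, 0b0001) = 0b0100; 0b0000 ⊕ 0b0100 = 0b0100.
P[3]: S = E(K, 0b0100) = 0b1110; 0b0011 ⊕ 0b1110 = 0b1101.
P[4]: S = E(K, 0b1110) = 0b1011; 0b0010 ⊕ 0b1011 = 0b1001.

P[4] = 0b1001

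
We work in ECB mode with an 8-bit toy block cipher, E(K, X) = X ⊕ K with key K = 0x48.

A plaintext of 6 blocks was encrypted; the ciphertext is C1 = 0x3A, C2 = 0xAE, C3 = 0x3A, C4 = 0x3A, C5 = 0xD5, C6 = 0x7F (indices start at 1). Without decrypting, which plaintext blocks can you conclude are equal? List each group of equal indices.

ECB encrypts each block independently with the same key, so equal ciphertext blocks imply equal plaintext blocks.
C1 = C3 = C4 = 0x3A, so P1 = P3 = P4.

P1 = P3 = P4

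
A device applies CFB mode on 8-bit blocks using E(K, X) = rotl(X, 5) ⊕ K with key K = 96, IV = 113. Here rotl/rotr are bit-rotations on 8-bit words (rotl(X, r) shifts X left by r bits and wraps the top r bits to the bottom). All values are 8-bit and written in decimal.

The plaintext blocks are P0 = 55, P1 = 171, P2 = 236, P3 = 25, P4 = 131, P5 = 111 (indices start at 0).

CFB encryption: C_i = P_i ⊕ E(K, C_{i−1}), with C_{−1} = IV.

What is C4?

C4 = 140

C0: E(K, 113) = 78; 55 ⊕ 78 = 121.
C1: E(K, 121) = 79; 171 ⊕ 79 = 228.
C2: E(K, 228) = 252; 236 ⊕ 252 = 16.
C3: E(K, 16) = 98; 25 ⊕ 98 = 123.
C4: E(K, 123) = 15; 131 ⊕ 15 = 140.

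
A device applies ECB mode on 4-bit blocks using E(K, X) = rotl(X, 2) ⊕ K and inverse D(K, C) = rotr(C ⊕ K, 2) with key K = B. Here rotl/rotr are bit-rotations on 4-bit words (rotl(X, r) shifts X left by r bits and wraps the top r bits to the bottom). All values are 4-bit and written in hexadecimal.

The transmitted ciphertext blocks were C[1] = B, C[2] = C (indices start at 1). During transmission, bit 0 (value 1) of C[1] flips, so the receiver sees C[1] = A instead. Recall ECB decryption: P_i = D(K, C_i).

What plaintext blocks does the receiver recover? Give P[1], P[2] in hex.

Only C[1] changed, to A. In ECB, a change in C_i affects only P_i. Decrypting the received ciphertext:
P[1]: D(K, A) = 4.
P[2]: D(K, C) = D.
Blocks that differ from the original plaintext: P[1].

P[1] = 4, P[2] = D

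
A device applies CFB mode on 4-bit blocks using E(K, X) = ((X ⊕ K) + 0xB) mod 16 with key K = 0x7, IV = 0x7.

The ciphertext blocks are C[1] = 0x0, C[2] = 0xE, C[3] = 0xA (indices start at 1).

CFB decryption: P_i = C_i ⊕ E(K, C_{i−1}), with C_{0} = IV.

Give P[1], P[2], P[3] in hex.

P[1] = 0xB, P[2] = 0xC, P[3] = 0xE

P[1]: E(K, 0x7) = 0xB; 0x0 ⊕ 0xB = 0xB.
P[2]: E(K, 0x0) = 0x2; 0xE ⊕ 0x2 = 0xC.
P[3]: E(K, 0xE) = 0x4; 0xA ⊕ 0x4 = 0xE.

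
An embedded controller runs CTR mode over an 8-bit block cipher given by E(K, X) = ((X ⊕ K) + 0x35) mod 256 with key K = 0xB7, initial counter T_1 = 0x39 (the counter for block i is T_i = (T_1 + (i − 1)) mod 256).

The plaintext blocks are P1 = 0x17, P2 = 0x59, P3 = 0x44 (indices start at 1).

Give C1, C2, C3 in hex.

C1 = 0xD4, C2 = 0x9B, C3 = 0x85

CTR encryption: S_i = E(K, T_i) where T_i is the counter for block i; C_i = P_i ⊕ S_i.
C1: T = 0x39, S = E(K, T) = 0xC3; 0x17 ⊕ 0xC3 = 0xD4.
C2: T = 0x3A, S = E(K, T) = 0xC2; 0x59 ⊕ 0xC2 = 0x9B.
C3: T = 0x3B, S = E(K, T) = 0xC1; 0x44 ⊕ 0xC1 = 0x85.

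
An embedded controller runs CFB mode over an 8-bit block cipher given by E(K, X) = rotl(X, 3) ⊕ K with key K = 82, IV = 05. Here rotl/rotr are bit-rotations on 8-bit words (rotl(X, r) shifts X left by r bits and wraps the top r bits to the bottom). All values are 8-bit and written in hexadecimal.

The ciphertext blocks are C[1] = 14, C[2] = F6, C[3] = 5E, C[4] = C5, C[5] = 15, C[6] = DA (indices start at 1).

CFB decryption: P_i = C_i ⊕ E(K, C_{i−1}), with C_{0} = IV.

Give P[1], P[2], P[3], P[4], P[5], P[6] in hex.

P[1]: E(K, 05) = AA; 14 ⊕ AA = BE.
P[2]: E(K, 14) = 22; F6 ⊕ 22 = D4.
P[3]: E(K, F6) = 35; 5E ⊕ 35 = 6B.
P[4]: E(K, 5E) = 70; C5 ⊕ 70 = B5.
P[5]: E(K, C5) = AC; 15 ⊕ AC = B9.
P[6]: E(K, 15) = 2A; DA ⊕ 2A = F0.

P[1] = BE, P[2] = D4, P[3] = 6B, P[4] = B5, P[5] = B9, P[6] = F0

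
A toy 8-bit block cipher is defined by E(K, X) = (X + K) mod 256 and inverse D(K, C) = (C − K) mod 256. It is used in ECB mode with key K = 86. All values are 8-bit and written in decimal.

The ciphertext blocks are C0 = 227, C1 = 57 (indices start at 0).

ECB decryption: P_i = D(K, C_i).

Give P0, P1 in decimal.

P0 = 141, P1 = 227

P0: D(K, 227) = 141.
P1: D(K, 57) = 227.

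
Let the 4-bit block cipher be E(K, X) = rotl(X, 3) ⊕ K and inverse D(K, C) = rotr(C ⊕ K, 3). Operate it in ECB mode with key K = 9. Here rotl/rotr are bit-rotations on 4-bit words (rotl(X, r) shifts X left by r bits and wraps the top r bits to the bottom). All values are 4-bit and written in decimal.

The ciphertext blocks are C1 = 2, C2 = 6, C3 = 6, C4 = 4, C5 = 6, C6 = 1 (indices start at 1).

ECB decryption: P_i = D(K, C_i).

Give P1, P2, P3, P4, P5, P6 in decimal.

P1: D(K, 2) = 7.
P2: D(K, 6) = 15.
P3: D(K, 6) = 15.
P4: D(K, 4) = 11.
P5: D(K, 6) = 15.
P6: D(K, 1) = 1.

P1 = 7, P2 = 15, P3 = 15, P4 = 11, P5 = 15, P6 = 1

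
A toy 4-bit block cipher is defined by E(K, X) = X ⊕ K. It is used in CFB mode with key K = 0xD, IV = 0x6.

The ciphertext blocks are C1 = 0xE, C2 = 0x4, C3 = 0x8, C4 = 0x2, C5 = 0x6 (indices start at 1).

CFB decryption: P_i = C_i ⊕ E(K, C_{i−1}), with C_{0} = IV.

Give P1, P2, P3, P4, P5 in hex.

P1 = 0x5, P2 = 0x7, P3 = 0x1, P4 = 0x7, P5 = 0x9

P1: E(K, 0x6) = 0xB; 0xE ⊕ 0xB = 0x5.
P2: E(K, 0xE) = 0x3; 0x4 ⊕ 0x3 = 0x7.
P3: E(K, 0x4) = 0x9; 0x8 ⊕ 0x9 = 0x1.
P4: E(K, 0x8) = 0x5; 0x2 ⊕ 0x5 = 0x7.
P5: E(K, 0x2) = 0xF; 0x6 ⊕ 0xF = 0x9.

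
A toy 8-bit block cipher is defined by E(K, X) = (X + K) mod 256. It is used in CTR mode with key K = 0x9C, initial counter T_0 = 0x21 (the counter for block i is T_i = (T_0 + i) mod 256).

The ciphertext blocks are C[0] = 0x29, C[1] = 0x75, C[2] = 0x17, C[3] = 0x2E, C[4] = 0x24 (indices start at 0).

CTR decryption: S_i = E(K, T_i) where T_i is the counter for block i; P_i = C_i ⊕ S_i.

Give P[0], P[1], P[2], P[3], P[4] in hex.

P[0]: T = 0x21, S = E(K, T) = 0xBD; 0x29 ⊕ 0xBD = 0x94.
P[1]: T = 0x22, S = E(K, T) = 0xBE; 0x75 ⊕ 0xBE = 0xCB.
P[2]: T = 0x23, S = E(K, T) = 0xBF; 0x17 ⊕ 0xBF = 0xA8.
P[3]: T = 0x24, S = E(K, T) = 0xC0; 0x2E ⊕ 0xC0 = 0xEE.
P[4]: T = 0x25, S = E(K, T) = 0xC1; 0x24 ⊕ 0xC1 = 0xE5.

P[0] = 0x94, P[1] = 0xCB, P[2] = 0xA8, P[3] = 0xEE, P[4] = 0xE5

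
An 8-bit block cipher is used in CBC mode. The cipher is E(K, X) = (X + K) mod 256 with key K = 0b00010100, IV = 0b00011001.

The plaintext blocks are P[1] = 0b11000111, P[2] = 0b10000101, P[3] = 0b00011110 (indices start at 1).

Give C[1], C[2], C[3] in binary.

CBC encryption: C_i = E(K, P_i ⊕ C_{i−1}), with C_{0} = IV.
C[1]: P[1] ⊕ 0b00011001 = 0b11011110; E(K, 0b11011110) = 0b11110010.
C[2]: P[2] ⊕ 0b11110010 = 0b01110111; E(K, 0b01110111) = 0b10001011.
C[3]: P[3] ⊕ 0b10001011 = 0b10010101; E(K, 0b10010101) = 0b10101001.

C[1] = 0b11110010, C[2] = 0b10001011, C[3] = 0b10101001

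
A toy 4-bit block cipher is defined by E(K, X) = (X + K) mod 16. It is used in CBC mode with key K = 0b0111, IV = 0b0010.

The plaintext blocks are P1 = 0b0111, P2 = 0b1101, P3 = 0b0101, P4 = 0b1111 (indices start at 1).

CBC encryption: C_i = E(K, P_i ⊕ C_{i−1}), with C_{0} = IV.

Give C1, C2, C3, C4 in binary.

C1 = 0b1100, C2 = 0b1000, C3 = 0b0100, C4 = 0b0010

C1: P1 ⊕ 0b0010 = 0b0101; E(K, 0b0101) = 0b1100.
C2: P2 ⊕ 0b1100 = 0b0001; E(K, 0b0001) = 0b1000.
C3: P3 ⊕ 0b1000 = 0b1101; E(K, 0b1101) = 0b0100.
C4: P4 ⊕ 0b0100 = 0b1011; E(K, 0b1011) = 0b0010.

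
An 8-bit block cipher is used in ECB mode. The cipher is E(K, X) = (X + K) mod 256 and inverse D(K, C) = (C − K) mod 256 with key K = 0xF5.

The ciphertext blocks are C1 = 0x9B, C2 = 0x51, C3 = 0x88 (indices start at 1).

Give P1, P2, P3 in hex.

P1 = 0xA6, P2 = 0x5C, P3 = 0x93

ECB decryption: P_i = D(K, C_i).
P1: D(K, 0x9B) = 0xA6.
P2: D(K, 0x51) = 0x5C.
P3: D(K, 0x88) = 0x93.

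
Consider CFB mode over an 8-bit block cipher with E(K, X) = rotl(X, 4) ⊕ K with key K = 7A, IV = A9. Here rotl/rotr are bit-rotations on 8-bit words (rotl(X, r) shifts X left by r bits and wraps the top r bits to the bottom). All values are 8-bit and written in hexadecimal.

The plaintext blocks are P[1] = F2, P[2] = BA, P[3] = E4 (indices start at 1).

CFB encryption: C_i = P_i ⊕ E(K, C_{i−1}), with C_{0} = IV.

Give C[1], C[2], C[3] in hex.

C[1]: E(K, A9) = E0; F2 ⊕ E0 = 12.
C[2]: E(K, 12) = 5B; BA ⊕ 5B = E1.
C[3]: E(K, E1) = 64; E4 ⊕ 64 = 80.

C[1] = 12, C[2] = E1, C[3] = 80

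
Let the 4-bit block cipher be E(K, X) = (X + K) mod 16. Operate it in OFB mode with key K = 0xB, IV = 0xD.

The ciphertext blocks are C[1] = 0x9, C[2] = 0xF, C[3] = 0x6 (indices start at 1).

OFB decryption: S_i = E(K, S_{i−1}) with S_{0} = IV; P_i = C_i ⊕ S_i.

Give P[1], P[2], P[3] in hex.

P[1] = 0x1, P[2] = 0xC, P[3] = 0x8

P[1]: S = E(K, 0xD) = 0x8; 0x9 ⊕ 0x8 = 0x1.
P[2]: S = E(K, 0x8) = 0x3; 0xF ⊕ 0x3 = 0xC.
P[3]: S = E(K, 0x3) = 0xE; 0x6 ⊕ 0xE = 0x8.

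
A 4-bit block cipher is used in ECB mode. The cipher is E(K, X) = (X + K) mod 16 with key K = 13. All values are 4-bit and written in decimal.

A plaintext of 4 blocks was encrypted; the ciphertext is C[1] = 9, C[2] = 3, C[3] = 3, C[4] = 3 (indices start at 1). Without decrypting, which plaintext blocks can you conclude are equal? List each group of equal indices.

P[2] = P[3] = P[4]

ECB encrypts each block independently with the same key, so equal ciphertext blocks imply equal plaintext blocks.
C[2] = C[3] = C[4] = 3, so P[2] = P[3] = P[4].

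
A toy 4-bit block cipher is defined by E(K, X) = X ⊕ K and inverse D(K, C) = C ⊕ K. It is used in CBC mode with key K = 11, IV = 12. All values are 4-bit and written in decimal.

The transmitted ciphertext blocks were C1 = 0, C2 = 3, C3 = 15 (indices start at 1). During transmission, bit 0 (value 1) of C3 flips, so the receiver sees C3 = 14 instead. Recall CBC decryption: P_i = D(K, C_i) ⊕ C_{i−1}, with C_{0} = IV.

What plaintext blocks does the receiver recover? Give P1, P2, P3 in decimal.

Only C3 changed, to 14. In CBC, a change in C_i garbles P_i and flips the same bit in P_{i+1}. Decrypting the received ciphertext:
P1: D(K, 0) = 11; 11 ⊕ 12 = 7.
P2: D(K, 3) = 8; 8 ⊕ 0 = 8.
P3: D(K, 14) = 5; 5 ⊕ 3 = 6.
Blocks that differ from the original plaintext: P3.

P1 = 7, P2 = 8, P3 = 6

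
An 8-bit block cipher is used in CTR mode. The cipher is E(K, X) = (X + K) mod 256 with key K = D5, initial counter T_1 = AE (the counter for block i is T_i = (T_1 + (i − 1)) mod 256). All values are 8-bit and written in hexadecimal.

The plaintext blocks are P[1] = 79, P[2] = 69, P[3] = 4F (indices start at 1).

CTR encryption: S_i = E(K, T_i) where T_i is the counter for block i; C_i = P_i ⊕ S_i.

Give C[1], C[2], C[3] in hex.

C[1]: T = AE, S = E(K, T) = 83; 79 ⊕ 83 = FA.
C[2]: T = AF, S = E(K, T) = 84; 69 ⊕ 84 = ED.
C[3]: T = B0, S = E(K, T) = 85; 4F ⊕ 85 = CA.

C[1] = FA, C[2] = ED, C[3] = CA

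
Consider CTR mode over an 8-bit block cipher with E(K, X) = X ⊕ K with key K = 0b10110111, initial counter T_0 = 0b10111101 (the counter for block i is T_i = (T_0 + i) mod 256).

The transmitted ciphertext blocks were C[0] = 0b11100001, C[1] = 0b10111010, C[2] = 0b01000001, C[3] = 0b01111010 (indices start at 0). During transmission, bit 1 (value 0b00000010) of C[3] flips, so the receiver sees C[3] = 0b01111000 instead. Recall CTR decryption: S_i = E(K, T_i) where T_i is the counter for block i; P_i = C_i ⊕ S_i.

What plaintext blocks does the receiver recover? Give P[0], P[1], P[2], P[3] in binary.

Only C[3] changed, to 0b01111000. In CTR, a change in C_i flips the same bit in P_i only; the keystream is unaffected. Decrypting the received ciphertext:
P[0]: T = 0b10111101, S = E(K, T) = 0b00001010; 0b11100001 ⊕ 0b00001010 = 0b11101011.
P[1]: T = 0b10111110, S = E(K, T) = 0b00001001; 0b10111010 ⊕ 0b00001001 = 0b10110011.
P[2]: T = 0b10111111, S = E(K, T) = 0b00001000; 0b01000001 ⊕ 0b00001000 = 0b01001001.
P[3]: T = 0b11000000, S = E(K, T) = 0b01110111; 0b01111000 ⊕ 0b01110111 = 0b00001111.
Blocks that differ from the original plaintext: P[3].

P[0] = 0b11101011, P[1] = 0b10110011, P[2] = 0b01001001, P[3] = 0b00001111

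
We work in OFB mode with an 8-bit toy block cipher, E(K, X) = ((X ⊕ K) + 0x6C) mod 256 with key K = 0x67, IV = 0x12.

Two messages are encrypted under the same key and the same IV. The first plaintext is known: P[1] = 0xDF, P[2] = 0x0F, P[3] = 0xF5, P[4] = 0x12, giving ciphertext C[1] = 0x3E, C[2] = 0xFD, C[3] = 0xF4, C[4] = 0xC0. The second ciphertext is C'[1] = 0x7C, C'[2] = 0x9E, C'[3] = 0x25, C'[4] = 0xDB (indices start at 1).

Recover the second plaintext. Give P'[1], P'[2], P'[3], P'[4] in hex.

P'[1] = 0x9D, P'[2] = 0x6C, P'[3] = 0x24, P'[4] = 0x09

In OFB with a reused IV, both messages share the same keystream S_i, so C_i ⊕ C'_i = P_i ⊕ P'_i and thus P'_i = P_i ⊕ C_i ⊕ C'_i.
P'[1]: 0xDF ⊕ 0x3E ⊕ 0x7C = 0x9D.
P'[2]: 0x0F ⊕ 0xFD ⊕ 0x9E = 0x6C.
P'[3]: 0xF5 ⊕ 0xF4 ⊕ 0x25 = 0x24.
P'[4]: 0x12 ⊕ 0xC0 ⊕ 0xDB = 0x09.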